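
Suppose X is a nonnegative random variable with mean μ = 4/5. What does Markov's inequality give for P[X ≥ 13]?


μ = E[X] = 4/5, a = 13.
Markov: P[X ≥ 13] ≤ μ/a = (4/5)/13 = 4/65.
Numerically: ≈ 0.061538.
(Since a = 13 > μ = 0.800000, the bound 4/65 is < 1 and informative.)

P[X ≥ 13] ≤ 4/65 ≈ 0.061538.


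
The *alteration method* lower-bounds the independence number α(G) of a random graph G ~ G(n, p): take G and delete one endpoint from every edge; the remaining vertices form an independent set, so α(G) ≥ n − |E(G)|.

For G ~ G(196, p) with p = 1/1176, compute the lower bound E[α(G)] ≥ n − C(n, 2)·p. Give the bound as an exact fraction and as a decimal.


E[|E(G)|] = C(196, 2)·p = 19110 · (1/1176) = 65/4.
E[α(G)] ≥ n − E[|E(G)|] = 196 − 65/4 = 719/4.
Numerically: ≈ 179.7500.
(This is only a lower bound; the true E[α(G)] may be larger.)

E[α(G)] ≥ 719/4 ≈ 179.7500.


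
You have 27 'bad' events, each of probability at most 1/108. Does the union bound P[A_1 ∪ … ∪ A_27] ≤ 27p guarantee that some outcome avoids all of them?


Union bound: P[∪_{i=1}^{27} A_i] ≤ Σ_i P[A_i] ≤ 27·p = 27·(1/108) = 1/4.
Numerically: 1/4 ≈ 0.250.
Is 1/4 < 1? YES.
Since P[∪ A_i] ≤ 1/4 < 1, the complement has P[∩ A_i^c] ≥ 1 − 1/4 = 3/4 > 0, so some outcome avoids every A_i.

27·p = 1/4 ≈ 0.250; existence CERTIFIED by the union bound.


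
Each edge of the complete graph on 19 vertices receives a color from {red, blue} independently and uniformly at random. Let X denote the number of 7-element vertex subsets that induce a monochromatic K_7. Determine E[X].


Let X = Σ_S X_S over the C(19, 7) = 50388 subsets S of size 7, where X_S = 1 if the K_7 on S is monochromatic.
For a fixed S, the K_7 on S has C(7, 2) = 21 edges. P[all 21 edges red] = (1/2)^21, and likewise for blue, so P[monochromatic] = 2·(1/2)^21 = 2^{1 − 21} = 1/1048576.
By linearity of expectation: E[X] = C(19, 7) · 2^{1 − 21} = 50388 · 1/1048576 = 12597/262144.
Numerically: E[X] ≈ 0.048054.

E[X] = C(19,7)·2^(1−C(7,2)) = 12597/262144 ≈ 0.048054.


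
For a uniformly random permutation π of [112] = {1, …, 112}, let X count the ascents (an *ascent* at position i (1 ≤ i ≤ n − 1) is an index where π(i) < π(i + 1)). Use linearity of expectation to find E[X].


Write X = Σ X_I over i = 1, …, 111, with X_I the indicator of one ascent.
There are 111 indicators.
For each fixed i, the pair (π(i), π(i+1)) is a uniformly random ordered pair of distinct values from {1, …, 112}; by symmetry P[π(i) < π(i+1)] = 1/2.
By linearity: E[X] = 111 · (1/2) = (112 − 1) · (1/2) = 111/2 ≈ 55.50000.

E[X] = 111/2 = 55.50000.


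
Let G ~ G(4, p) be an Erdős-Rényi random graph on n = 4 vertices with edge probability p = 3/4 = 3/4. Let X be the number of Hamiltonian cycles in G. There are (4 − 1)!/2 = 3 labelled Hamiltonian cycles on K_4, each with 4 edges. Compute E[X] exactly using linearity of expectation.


K_4 has (4 − 1)!/2 = 3 labelled Hamiltonian cycles.
For each such Hamiltonian cycle H, let X_H = 1 if all 4 edges of H are present in G. Then P[X_H = 1] = p^{4} = (3/4)^{4} = 81/256.
By linearity: E[X] = Σ_H E[X_H] = 3 · p^{4} = 3 · 81/256 = 243/256.
Numerically: E[X] ≈ 0.94922.

E[X] = 3 · (3/4)^{4} = 243/256 ≈ 0.94922.


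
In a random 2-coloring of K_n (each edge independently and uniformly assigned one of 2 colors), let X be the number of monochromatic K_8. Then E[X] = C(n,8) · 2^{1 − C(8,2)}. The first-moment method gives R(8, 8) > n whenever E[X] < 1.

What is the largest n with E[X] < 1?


We need C(n, 8) · 2^{1 − 28} < 1, i.e. C(n, 8) < 2^{28 − 1} = 134217728.
Check values of n near the boundary:
  n = 39: C(39, 8) = 61523748; 61523748 < 134217728? YES
  n = 40: C(40, 8) = 76904685; 76904685 < 134217728? YES
  n = 41: C(41, 8) = 95548245; 95548245 < 134217728? YES
  n = 42: C(42, 8) = 118030185; 118030185 < 134217728? YES
  n = 43: C(43, 8) = 145008513; 145008513 < 134217728? NO
  n = 44: C(44, 8) = 177232627; 177232627 < 134217728? NO
The largest n with C(n, 8) < 134217728 is n = 42 (where E[X] = 118030185/134217728 ≈ 0.879393). Hence R(8, 8) > 42, i.e. R(8, 8) ≥ 43.

Largest n = 42; hence R(8, 8) > 42.


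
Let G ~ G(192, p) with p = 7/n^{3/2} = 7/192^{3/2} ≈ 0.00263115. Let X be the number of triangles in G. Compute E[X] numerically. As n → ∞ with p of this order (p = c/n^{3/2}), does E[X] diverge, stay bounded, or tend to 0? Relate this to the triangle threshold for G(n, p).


Number of potential triangles: C(192, 3) = 1161280.
Each occurs with probability p³ ≈ (0.00263115)³ ≈ 1.82153949e-08.
By linearity: E[X] = C(192, 3)·p³ ≈ 1161280 · 1.82153949e-08 ≈ 0.021153.
Since α = 3/2 > 1, p = c/n^{3/2} = o(1/n) is below the triangle threshold p ~ 1/n. Asymptotically E[X] ~ (c³/6)·n^{3(1−α)} = (7³/6)·n^{-1.5} → 0, so by Markov's inequality G has no triangles w.h.p.

E[X] ≈ 0.021153; in regime p = Θ(1/n^{3/2}) E[X] tends to 0 (below the triangle threshold p ~ 1/n).


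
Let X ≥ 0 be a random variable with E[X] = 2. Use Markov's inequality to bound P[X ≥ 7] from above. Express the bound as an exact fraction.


μ = E[X] = 2, a = 7.
Markov: P[X ≥ 7] ≤ μ/a = (2)/7 = 2/7.
Numerically: ≈ 0.28571.
(Since a = 7 > μ = 2.00000, the bound 2/7 is < 1 and informative.)

P[X ≥ 7] ≤ 2/7 ≈ 0.28571.


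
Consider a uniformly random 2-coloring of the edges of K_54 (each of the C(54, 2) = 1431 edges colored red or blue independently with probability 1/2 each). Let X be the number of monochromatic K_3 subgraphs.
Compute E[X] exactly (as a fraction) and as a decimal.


Let X = Σ_S X_S over the C(54, 3) = 24804 subsets S of size 3, where X_S = 1 if the K_3 on S is monochromatic.
For a fixed S, the K_3 on S has C(3, 2) = 3 edges. P[all 3 edges red] = (1/2)^3, and likewise for blue, so P[monochromatic] = 2·(1/2)^3 = 2^{1 − 3} = 1/4.
By linearity: E[X] = C(54, 3) · 2^{1 − 3} = 24804 · 1/4 = 6201.
Numerically: E[X] ≈ 6201.00000.

E[X] = C(54,3)·2^(1−C(3,2)) = 6201 ≈ 6201.00000.


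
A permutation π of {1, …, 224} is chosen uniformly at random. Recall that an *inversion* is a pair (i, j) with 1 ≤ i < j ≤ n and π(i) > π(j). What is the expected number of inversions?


Write X = Σ X_I over the C(224, 2) = 24976 pairs i < j, with X_I the indicator of one inversion.
There are 24976 indicators.
For each fixed pair i < j, the values π(i) and π(j) are two distinct elements of {1, …, 224} in uniformly random order; by symmetry P[π(i) > π(j)] = 1/2.
By linearity: E[X] = 24976 · (1/2) = C(224, 2) · (1/2) = 24976/2 = 12488 ≈ 12488.000.

E[X] = 12488 = 12488.000.


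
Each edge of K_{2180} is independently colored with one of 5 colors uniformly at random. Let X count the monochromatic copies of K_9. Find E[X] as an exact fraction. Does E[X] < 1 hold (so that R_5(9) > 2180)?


E[X] = C(2180, 9) · 5^{1 − 36} = 3014145651459519573444800 · 5^{−35} = 3014145651459519573444800/2910383045673370361328125.
As a reduced fraction: E[X] = 120565826058380782937792/116415321826934814453125 ≈ 1.0356526.
Is E[X] < 1? NO.
Since E[X] ≥ 1, the first-moment bound is inconclusive at n = 2180; it does NOT by itself certify R_5(9) > 2180.

E[X] = 120565826058380782937792/116415321826934814453125 ≈ 1.0356526; E[X] ≥ 1; first-moment method inconclusive here.


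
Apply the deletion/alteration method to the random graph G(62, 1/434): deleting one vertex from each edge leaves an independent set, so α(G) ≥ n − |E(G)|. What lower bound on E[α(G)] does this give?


E[|E(G)|] = C(62, 2)·p = 1891 · (1/434) = 61/14.
E[α(G)] ≥ n − E[|E(G)|] = 62 − 61/14 = 807/14.
Numerically: ≈ 57.643.
(This is only a lower bound; the true E[α(G)] may be larger.)

E[α(G)] ≥ 807/14 ≈ 57.643.


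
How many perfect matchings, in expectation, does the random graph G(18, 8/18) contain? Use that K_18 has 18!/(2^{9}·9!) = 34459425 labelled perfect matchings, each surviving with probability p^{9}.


K_18 has 18!/(2^{9}·9!) = 34459425 labelled perfect matchings.
For each such perfect matching H, let X_H = 1 if all 9 edges of H are present in G. Then P[X_H = 1] = p^{9} = (4/9)^{9} = 262144/387420489.
By linearity of expectation: E[X] = Σ_H E[X_H] = 34459425 · p^{9} = 34459425 · 262144/387420489 = 111522611200/4782969.
Numerically: E[X] ≈ 23317.

E[X] = 34459425 · (4/9)^{9} = 111522611200/4782969 ≈ 23317.


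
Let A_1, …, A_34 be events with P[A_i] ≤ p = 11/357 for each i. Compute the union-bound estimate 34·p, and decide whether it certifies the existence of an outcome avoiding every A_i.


Union bound: P[∪_{i=1}^{34} A_i] ≤ Σ_i P[A_i] ≤ 34·p = 34·(11/357) = 22/21.
Numerically: 22/21 ≈ 1.047619.
Is 22/21 < 1? NO.
Since the bound 22/21 is ≥ 1, the union bound is uninformative here; it does NOT by itself certify existence.

34·p = 22/21 ≈ 1.047619; existence NOT certified by the union bound.


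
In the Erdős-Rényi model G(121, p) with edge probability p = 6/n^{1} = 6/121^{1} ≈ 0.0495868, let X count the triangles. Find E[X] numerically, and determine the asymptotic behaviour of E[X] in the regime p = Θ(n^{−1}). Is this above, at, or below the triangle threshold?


Number of potential triangles: C(121, 3) = 287980.
Each occurs with probability p³ ≈ (0.0495868)³ ≈ 1.21926369e-04.
By linearity: E[X] = C(121, 3)·p³ ≈ 287980 · 1.21926369e-04 ≈ 35.112356.
Here α = 1, so p = 6/n is exactly at the triangle threshold p ~ 1/n. Asymptotically E[X] → c³/6 = 6³/6 = 36 ≈ 36.000000, a bounded constant. In this regime the triangle count is asymptotically Poisson(c³/6).

E[X] ≈ 35.112356; in regime p = Θ(1/n^{1}) E[X] stays bounded (at the triangle threshold p ~ 1/n).


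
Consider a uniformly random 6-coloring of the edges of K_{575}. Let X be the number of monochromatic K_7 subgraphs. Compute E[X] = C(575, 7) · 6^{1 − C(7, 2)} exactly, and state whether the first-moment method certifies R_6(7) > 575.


E[X] = C(575, 7) · 6^{1 − 21} = 3974871393896975 · 6^{−20} = 3974871393896975/3656158440062976.
As a reduced fraction: E[X] = 3974871393896975/3656158440062976 ≈ 1.08717.
Is E[X] < 1? NO.
Since E[X] ≥ 1, the first-moment bound is inconclusive at n = 575; it does NOT by itself certify R_6(7) > 575.

E[X] = 3974871393896975/3656158440062976 ≈ 1.08717; E[X] ≥ 1; first-moment method inconclusive here.


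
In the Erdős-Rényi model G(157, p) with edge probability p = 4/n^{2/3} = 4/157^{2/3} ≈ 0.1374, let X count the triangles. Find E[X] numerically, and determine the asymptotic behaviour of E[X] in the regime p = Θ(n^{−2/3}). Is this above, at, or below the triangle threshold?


Number of potential triangles: C(157, 3) = 632710.
Each occurs with probability p³ ≈ (0.1374)³ ≈ 2.596454e-03.
By linearity: E[X] = C(157, 3)·p³ ≈ 632710 · 2.596454e-03 ≈ 1642.8025.
Since α = 2/3 < 1, p = c/n^{2/3} ≫ 1/n is above the triangle threshold p ~ 1/n. Asymptotically E[X] ~ (c³/6)·n^{3(1−α)} = (4³/6)·n^{1} → ∞; triangles are abundant w.h.p.

E[X] ≈ 1642.8025; in regime p = Θ(1/n^{2/3}) E[X] diverges (above the triangle threshold p ~ 1/n).


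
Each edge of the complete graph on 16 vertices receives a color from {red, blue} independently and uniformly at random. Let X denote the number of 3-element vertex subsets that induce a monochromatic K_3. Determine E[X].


Let X = Σ_S X_S over the C(16, 3) = 560 subsets S of size 3, where X_S = 1 if the K_3 on S is monochromatic.
For a fixed S, the K_3 on S has C(3, 2) = 3 edges. P[all 3 edges red] = (1/2)^3, and likewise for blue, so P[monochromatic] = 2·(1/2)^3 = 2^{1 − 3} = 1/4.
Summing: E[X] = C(16, 3) · 2^{1 − 3} = 560 · 1/4 = 140.
Numerically: E[X] ≈ 140.00000.

E[X] = C(16,3)·2^(1−C(3,2)) = 140 ≈ 140.00000.


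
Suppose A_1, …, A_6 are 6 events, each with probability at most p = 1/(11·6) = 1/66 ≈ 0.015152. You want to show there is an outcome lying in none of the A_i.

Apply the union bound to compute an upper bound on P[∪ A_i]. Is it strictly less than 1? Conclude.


Union bound: P[∪_{i=1}^{6} A_i] ≤ Σ_i P[A_i] ≤ 6·p = 6·(1/66) = 1/11.
Numerically: 1/11 ≈ 0.090909.
Is 1/11 < 1? YES.
Since P[∪ A_i] ≤ 1/11 < 1, the complement has P[∩ A_i^c] ≥ 1 − 1/11 = 10/11 > 0, so some outcome avoids every A_i.

6·p = 1/11 ≈ 0.090909; existence CERTIFIED by the union bound.


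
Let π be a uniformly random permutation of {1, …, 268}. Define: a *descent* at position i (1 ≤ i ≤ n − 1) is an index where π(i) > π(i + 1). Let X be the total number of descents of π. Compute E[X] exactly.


Write X = Σ X_I over i = 1, …, 267, with X_I the indicator of one descent.
There are 267 indicators.
For each fixed i, the pair (π(i), π(i+1)) is a uniformly random ordered pair of distinct values from {1, …, 268}; by symmetry P[π(i) > π(i+1)] = 1/2.
By linearity: E[X] = 267 · (1/2) = (268 − 1) · (1/2) = 267/2 ≈ 133.500000.

E[X] = 267/2 = 133.500000.


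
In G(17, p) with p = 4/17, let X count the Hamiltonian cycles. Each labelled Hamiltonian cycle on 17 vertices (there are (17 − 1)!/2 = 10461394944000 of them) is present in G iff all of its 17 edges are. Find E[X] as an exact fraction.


K_17 has (17 − 1)!/2 = 10461394944000 labelled Hamiltonian cycles.
For each such Hamiltonian cycle H, let X_H = 1 if all 17 edges of H are present in G. Then P[X_H = 1] = p^{17} = (4/17)^{17} = 17179869184/827240261886336764177.
Summing the indicators: E[X] = Σ_H E[X_H] = 10461394944000 · p^{17} = 10461394944000 · 17179869184/827240261886336764177 = 179725396620079005696000/827240261886336764177.
Numerically: E[X] ≈ 217.259.

E[X] = 10461394944000 · (4/17)^{17} = 179725396620079005696000/827240261886336764177 ≈ 217.259.


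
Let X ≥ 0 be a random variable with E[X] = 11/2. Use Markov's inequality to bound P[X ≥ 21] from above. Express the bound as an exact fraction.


μ = E[X] = 11/2, a = 21.
Markov: P[X ≥ 21] ≤ μ/a = (11/2)/21 = 11/42.
Numerically: ≈ 0.262.
(Since a = 21 > μ = 5.500, the bound 11/42 is < 1 and informative.)

P[X ≥ 21] ≤ 11/42 ≈ 0.262.


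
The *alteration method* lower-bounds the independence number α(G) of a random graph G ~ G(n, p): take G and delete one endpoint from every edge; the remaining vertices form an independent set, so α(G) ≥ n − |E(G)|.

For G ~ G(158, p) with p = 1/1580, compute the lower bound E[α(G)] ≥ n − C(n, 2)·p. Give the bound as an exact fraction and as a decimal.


E[|E(G)|] = C(158, 2)·p = 12403 · (1/1580) = 157/20.
E[α(G)] ≥ n − E[|E(G)|] = 158 − 157/20 = 3003/20.
Numerically: ≈ 150.150.
(This is only a lower bound; the true E[α(G)] may be larger.)

E[α(G)] ≥ 3003/20 ≈ 150.150.


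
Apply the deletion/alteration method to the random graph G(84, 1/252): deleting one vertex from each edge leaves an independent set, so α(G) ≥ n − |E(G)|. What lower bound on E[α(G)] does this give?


E[|E(G)|] = C(84, 2)·p = 3486 · (1/252) = 83/6.
E[α(G)] ≥ n − E[|E(G)|] = 84 − 83/6 = 421/6.
Numerically: ≈ 70.166667.
(This is only a lower bound; the true E[α(G)] may be larger.)

E[α(G)] ≥ 421/6 ≈ 70.166667.


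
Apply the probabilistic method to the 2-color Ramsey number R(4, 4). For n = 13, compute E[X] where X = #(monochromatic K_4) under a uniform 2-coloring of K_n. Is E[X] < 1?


E[X] = C(13, 4) · 2^{1 − 6} = 715 · 2^{−5} = 715/32.
As a reduced fraction: E[X] = 715/32 ≈ 22.343750.
Is E[X] < 1? NO.
Since E[X] ≥ 1, the first-moment bound is inconclusive at n = 13; it does NOT by itself certify R(4, 4) > 13.

E[X] = 715/32 ≈ 22.343750; E[X] ≥ 1; first-moment method inconclusive here.


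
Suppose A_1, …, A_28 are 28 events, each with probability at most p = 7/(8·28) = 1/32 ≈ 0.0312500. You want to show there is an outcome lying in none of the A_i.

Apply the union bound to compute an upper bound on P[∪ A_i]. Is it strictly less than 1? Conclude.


Union bound: P[∪_{i=1}^{28} A_i] ≤ Σ_i P[A_i] ≤ 28·p = 28·(1/32) = 7/8.
Numerically: 7/8 ≈ 0.8750000.
Is 7/8 < 1? YES.
Since P[∪ A_i] ≤ 7/8 < 1, the complement has P[∩ A_i^c] ≥ 1 − 7/8 = 1/8 > 0, so some outcome avoids every A_i.

28·p = 7/8 ≈ 0.8750000; existence CERTIFIED by the union bound.


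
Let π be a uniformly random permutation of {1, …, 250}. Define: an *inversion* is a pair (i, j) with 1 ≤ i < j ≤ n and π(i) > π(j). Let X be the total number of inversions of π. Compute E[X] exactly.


Write X = Σ X_I over the C(250, 2) = 31125 pairs i < j, with X_I the indicator of one inversion.
There are 31125 indicators.
For each fixed pair i < j, the values π(i) and π(j) are two distinct elements of {1, …, 250} in uniformly random order; by symmetry P[π(i) > π(j)] = 1/2.
By linearity: E[X] = 31125 · (1/2) = C(250, 2) · (1/2) = 31125/2 = 31125/2 ≈ 15562.500000.

E[X] = 31125/2 = 15562.500000.


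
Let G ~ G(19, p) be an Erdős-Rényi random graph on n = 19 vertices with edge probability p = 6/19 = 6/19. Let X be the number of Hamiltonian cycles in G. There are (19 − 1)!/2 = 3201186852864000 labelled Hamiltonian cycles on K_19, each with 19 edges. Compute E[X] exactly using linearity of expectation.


K_19 has (19 − 1)!/2 = 3201186852864000 labelled Hamiltonian cycles.
For each such Hamiltonian cycle H, let X_H = 1 if all 19 edges of H are present in G. Then P[X_H = 1] = p^{19} = (6/19)^{19} = 609359740010496/1978419655660313589123979.
Summing the indicators: E[X] = Σ_H E[X_H] = 3201186852864000 · p^{19} = 3201186852864000 · 609359740010496/1978419655660313589123979 = 1950674388386224952567660544000/1978419655660313589123979.
Numerically: E[X] ≈ 9.86e+05.

E[X] = 3201186852864000 · (6/19)^{19} = 1950674388386224952567660544000/1978419655660313589123979 ≈ 9.86e+05.


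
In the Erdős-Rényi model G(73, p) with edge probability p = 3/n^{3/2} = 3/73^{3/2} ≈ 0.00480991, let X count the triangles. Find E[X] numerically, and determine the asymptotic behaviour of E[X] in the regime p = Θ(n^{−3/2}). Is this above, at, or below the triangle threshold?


Number of potential triangles: C(73, 3) = 62196.
Each occurs with probability p³ ≈ (0.00480991)³ ≈ 1.11278405e-07.
By linearity: E[X] = C(73, 3)·p³ ≈ 62196 · 1.11278405e-07 ≈ 0.006921.
Since α = 3/2 > 1, p = c/n^{3/2} = o(1/n) is below the triangle threshold p ~ 1/n. Asymptotically E[X] ~ (c³/6)·n^{3(1−α)} = (3³/6)·n^{-1.5} → 0, so by Markov's inequality G has no triangles w.h.p.

E[X] ≈ 0.006921; in regime p = Θ(1/n^{3/2}) E[X] tends to 0 (below the triangle threshold p ~ 1/n).


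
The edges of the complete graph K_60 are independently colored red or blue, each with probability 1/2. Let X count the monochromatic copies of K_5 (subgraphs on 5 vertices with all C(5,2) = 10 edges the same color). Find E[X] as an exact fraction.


Let X = Σ_S X_S over the C(60, 5) = 5461512 subsets S of size 5, where X_S = 1 if the K_5 on S is monochromatic.
For a fixed S, the K_5 on S has C(5, 2) = 10 edges. P[all 10 edges red] = (1/2)^10, and likewise for blue, so P[monochromatic] = 2·(1/2)^10 = 2^{1 − 10} = 1/512.
By linearity of expectation: E[X] = C(60, 5) · 2^{1 − 10} = 5461512 · 1/512 = 682689/64.
Numerically: E[X] ≈ 10667.01562.

E[X] = C(60,5)·2^(1−C(5,2)) = 682689/64 ≈ 10667.01562.


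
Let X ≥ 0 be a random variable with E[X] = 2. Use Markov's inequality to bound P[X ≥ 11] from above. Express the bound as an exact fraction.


μ = E[X] = 2, a = 11.
Markov: P[X ≥ 11] ≤ μ/a = (2)/11 = 2/11.
Numerically: ≈ 0.1818.
(Since a = 11 > μ = 2.0000, the bound 2/11 is < 1 and informative.)

P[X ≥ 11] ≤ 2/11 ≈ 0.1818.


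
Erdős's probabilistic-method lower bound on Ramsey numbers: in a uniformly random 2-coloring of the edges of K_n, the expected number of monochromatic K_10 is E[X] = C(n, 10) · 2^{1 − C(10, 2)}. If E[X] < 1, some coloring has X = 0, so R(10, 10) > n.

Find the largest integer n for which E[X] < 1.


We need C(n, 10) · 2^{1 − 45} < 1, i.e. C(n, 10) < 2^{45 − 1} = 17592186044416.
Check values of n near the boundary:
  n = 95: C(95, 10) = 10104934117421; 10104934117421 < 17592186044416? YES
  n = 96: C(96, 10) = 11279926456656; 11279926456656 < 17592186044416? YES
  n = 97: C(97, 10) = 12576469727536; 12576469727536 < 17592186044416? YES
  n = 98: C(98, 10) = 14005614014756; 14005614014756 < 17592186044416? YES
  n = 99: C(99, 10) = 15579278510796; 15579278510796 < 17592186044416? YES
  n = 100: C(100, 10) = 17310309456440; 17310309456440 < 17592186044416? YES
  n = 101: C(101, 10) = 19212541264840; 19212541264840 < 17592186044416? NO
  n = 102: C(102, 10) = 21300860967540; 21300860967540 < 17592186044416? NO
  n = 103: C(103, 10) = 23591276125340; 23591276125340 < 17592186044416? NO
The largest n with C(n, 10) < 17592186044416 is n = 100 (where E[X] = 2163788682055/2199023255552 ≈ 0.9840). Hence R(10, 10) > 100, i.e. R(10, 10) ≥ 101.

Largest n = 100; hence R(10, 10) > 100.


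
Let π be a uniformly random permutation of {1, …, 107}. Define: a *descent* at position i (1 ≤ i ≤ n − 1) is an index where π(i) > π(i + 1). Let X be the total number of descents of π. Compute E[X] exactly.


Write X = Σ X_I over i = 1, …, 106, with X_I the indicator of one descent.
There are 106 indicators.
For each fixed i, the pair (π(i), π(i+1)) is a uniformly random ordered pair of distinct values from {1, …, 107}; by symmetry P[π(i) > π(i+1)] = 1/2.
By linearity: E[X] = 106 · (1/2) = (107 − 1) · (1/2) = 53 ≈ 53.00000.

E[X] = 53 = 53.00000.


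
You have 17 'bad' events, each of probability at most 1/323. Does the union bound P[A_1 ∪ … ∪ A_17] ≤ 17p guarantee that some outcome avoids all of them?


Union bound: P[∪_{i=1}^{17} A_i] ≤ Σ_i P[A_i] ≤ 17·p = 17·(1/323) = 1/19.
Numerically: 1/19 ≈ 0.052632.
Is 1/19 < 1? YES.
Since P[∪ A_i] ≤ 1/19 < 1, the complement has P[∩ A_i^c] ≥ 1 − 1/19 = 18/19 > 0, so some outcome avoids every A_i.

17·p = 1/19 ≈ 0.052632; existence CERTIFIED by the union bound.


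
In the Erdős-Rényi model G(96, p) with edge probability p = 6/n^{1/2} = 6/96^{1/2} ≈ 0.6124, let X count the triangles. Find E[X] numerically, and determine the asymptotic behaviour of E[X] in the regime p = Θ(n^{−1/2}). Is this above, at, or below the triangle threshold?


Number of potential triangles: C(96, 3) = 142880.
Each occurs with probability p³ ≈ (0.6124)³ ≈ 2.296397e-01.
By linearity: E[X] = C(96, 3)·p³ ≈ 142880 · 2.296397e-01 ≈ 32810.9151.
Since α = 1/2 < 1, p = c/n^{1/2} ≫ 1/n is above the triangle threshold p ~ 1/n. Asymptotically E[X] ~ (c³/6)·n^{3(1−α)} = (6³/6)·n^{1.5} → ∞; triangles are abundant w.h.p.

E[X] ≈ 32810.9151; in regime p = Θ(1/n^{1/2}) E[X] diverges (above the triangle threshold p ~ 1/n).


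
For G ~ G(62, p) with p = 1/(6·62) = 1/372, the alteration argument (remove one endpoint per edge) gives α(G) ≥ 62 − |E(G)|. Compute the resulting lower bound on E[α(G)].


E[|E(G)|] = C(62, 2)·p = 1891 · (1/372) = 61/12.
E[α(G)] ≥ n − E[|E(G)|] = 62 − 61/12 = 683/12.
Numerically: ≈ 56.91667.
(This is only a lower bound; the true E[α(G)] may be larger.)

E[α(G)] ≥ 683/12 ≈ 56.91667.


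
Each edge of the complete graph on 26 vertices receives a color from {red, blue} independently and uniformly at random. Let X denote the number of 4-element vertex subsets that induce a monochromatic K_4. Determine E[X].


Let X = Σ_S X_S over the C(26, 4) = 14950 subsets S of size 4, where X_S = 1 if the K_4 on S is monochromatic.
For a fixed S, the K_4 on S has C(4, 2) = 6 edges. P[all 6 edges red] = (1/2)^6, and likewise for blue, so P[monochromatic] = 2·(1/2)^6 = 2^{1 − 6} = 1/32.
By linearity of expectation: E[X] = C(26, 4) · 2^{1 − 6} = 14950 · 1/32 = 7475/16.
Numerically: E[X] ≈ 467.1875.

E[X] = C(26,4)·2^(1−C(4,2)) = 7475/16 ≈ 467.1875.


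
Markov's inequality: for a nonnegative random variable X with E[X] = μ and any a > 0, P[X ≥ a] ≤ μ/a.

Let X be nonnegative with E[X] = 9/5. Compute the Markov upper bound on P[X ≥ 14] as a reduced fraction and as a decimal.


μ = E[X] = 9/5, a = 14.
Markov: P[X ≥ 14] ≤ μ/a = (9/5)/14 = 9/70.
Numerically: ≈ 0.1286.
(Since a = 14 > μ = 1.8000, the bound 9/70 is < 1 and informative.)

P[X ≥ 14] ≤ 9/70 ≈ 0.1286.


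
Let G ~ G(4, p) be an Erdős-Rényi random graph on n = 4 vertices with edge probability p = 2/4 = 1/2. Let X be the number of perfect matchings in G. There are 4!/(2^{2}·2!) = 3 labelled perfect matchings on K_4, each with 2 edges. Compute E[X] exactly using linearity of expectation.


K_4 has 4!/(2^{2}·2!) = 3 labelled perfect matchings.
For each such perfect matching H, let X_H = 1 if all 2 edges of H are present in G. Then P[X_H = 1] = p^{2} = (1/2)^{2} = 1/4.
Summing the indicators: E[X] = Σ_H E[X_H] = 3 · p^{2} = 3 · 1/4 = 3/4.
Numerically: E[X] ≈ 0.75.

E[X] = 3 · (1/2)^{2} = 3/4 ≈ 0.75.


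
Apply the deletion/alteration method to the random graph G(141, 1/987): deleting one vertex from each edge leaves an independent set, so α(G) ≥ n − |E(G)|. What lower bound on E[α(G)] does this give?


E[|E(G)|] = C(141, 2)·p = 9870 · (1/987) = 10.
E[α(G)] ≥ n − E[|E(G)|] = 141 − 10 = 131.
Numerically: ≈ 131.000000.
(This is only a lower bound; the true E[α(G)] may be larger.)

E[α(G)] ≥ 131 ≈ 131.000000.


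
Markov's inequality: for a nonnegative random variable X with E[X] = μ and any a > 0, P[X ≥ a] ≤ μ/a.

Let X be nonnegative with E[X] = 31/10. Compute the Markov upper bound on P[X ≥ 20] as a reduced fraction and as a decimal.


μ = E[X] = 31/10, a = 20.
Markov: P[X ≥ 20] ≤ μ/a = (31/10)/20 = 31/200.
Numerically: ≈ 0.155000.
(Since a = 20 > μ = 3.100000, the bound 31/200 is < 1 and informative.)

P[X ≥ 20] ≤ 31/200 ≈ 0.155000.


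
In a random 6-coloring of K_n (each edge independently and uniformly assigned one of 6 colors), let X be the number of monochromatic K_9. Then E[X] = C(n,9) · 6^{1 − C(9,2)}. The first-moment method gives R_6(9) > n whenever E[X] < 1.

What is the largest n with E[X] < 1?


We need C(n, 9) · 6^{1 − 36} < 1, i.e. C(n, 9) < 6^{36 − 1} = 1719070799748422591028658176.
Check values of n near the boundary:
  n = 4404: C(4404, 9) = 1703375445537161676647015880; 1703375445537161676647015880 < 1719070799748422591028658176? YES
  n = 4405: C(4405, 9) = 1706862792900636302463627150; 1706862792900636302463627150 < 1719070799748422591028658176? YES
  n = 4406: C(4406, 9) = 1710356485221788389505285700; 1710356485221788389505285700 < 1719070799748422591028658176? YES
  n = 4407: C(4407, 9) = 1713856532599459170657070050; 1713856532599459170657070050 < 1719070799748422591028658176? YES
  n = 4408: C(4408, 9) = 1717362945146264156457459600; 1717362945146264156457459600 < 1719070799748422591028658176? YES
  n = 4409: C(4409, 9) = 1720875732988608787686577131; 1720875732988608787686577131 < 1719070799748422591028658176? NO
The largest n with C(n, 9) < 1719070799748422591028658176 is n = 4408 (where E[X] = 35778394690547169926197075/35813974994758803979763712 ≈ 0.9990). Hence R_6(9) > 4408, i.e. R_6(9) ≥ 4409.

Largest n = 4408; hence R_6(9) > 4408.


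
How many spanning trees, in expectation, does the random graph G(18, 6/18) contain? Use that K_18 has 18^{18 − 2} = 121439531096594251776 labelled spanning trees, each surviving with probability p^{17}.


K_18 has 18^{18 − 2} = 121439531096594251776 labelled spanning trees.
For each such spanning tree H, let X_H = 1 if all 17 edges of H are present in G. Then P[X_H = 1] = p^{17} = (1/3)^{17} = 1/129140163.
By linearity of expectation: E[X] = Σ_H E[X_H] = 121439531096594251776 · p^{17} = 121439531096594251776 · 1/129140163 = 940369969152.
Numerically: E[X] ≈ 9.4e+11.

E[X] = 121439531096594251776 · (1/3)^{17} = 940369969152 ≈ 9.4e+11.


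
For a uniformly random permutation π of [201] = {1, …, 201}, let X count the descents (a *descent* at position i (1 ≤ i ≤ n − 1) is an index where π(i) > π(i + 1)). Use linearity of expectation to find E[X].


Write X = Σ X_I over i = 1, …, 200, with X_I the indicator of one descent.
There are 200 indicators.
For each fixed i, the pair (π(i), π(i+1)) is a uniformly random ordered pair of distinct values from {1, …, 201}; by symmetry P[π(i) > π(i+1)] = 1/2.
By linearity: E[X] = 200 · (1/2) = (201 − 1) · (1/2) = 100 ≈ 100.000.

E[X] = 100 = 100.000.


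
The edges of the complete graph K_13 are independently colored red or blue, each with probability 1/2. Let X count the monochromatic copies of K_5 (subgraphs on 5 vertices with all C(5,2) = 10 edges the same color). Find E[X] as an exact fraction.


Let X = Σ_S X_S over the C(13, 5) = 1287 subsets S of size 5, where X_S = 1 if the K_5 on S is monochromatic.
For a fixed S, the K_5 on S has C(5, 2) = 10 edges. P[all 10 edges red] = (1/2)^10, and likewise for blue, so P[monochromatic] = 2·(1/2)^10 = 2^{1 − 10} = 1/512.
Summing: E[X] = C(13, 5) · 2^{1 − 10} = 1287 · 1/512 = 1287/512.
Numerically: E[X] ≈ 2.5137.

E[X] = C(13,5)·2^(1−C(5,2)) = 1287/512 ≈ 2.5137.


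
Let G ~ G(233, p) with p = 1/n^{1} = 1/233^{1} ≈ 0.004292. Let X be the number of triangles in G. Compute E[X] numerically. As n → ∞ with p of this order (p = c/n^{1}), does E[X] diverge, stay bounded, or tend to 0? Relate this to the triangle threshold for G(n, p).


Number of potential triangles: C(233, 3) = 2081156.
Each occurs with probability p³ ≈ (0.004292)³ ≈ 7.905553e-08.
By linearity: E[X] = C(233, 3)·p³ ≈ 2081156 · 7.905553e-08 ≈ 0.1645.
Here α = 1, so p = 1/n is exactly at the triangle threshold p ~ 1/n. Asymptotically E[X] → c³/6 = 1³/6 = 1/6 ≈ 0.1667, a bounded constant. In this regime the triangle count is asymptotically Poisson(c³/6).

E[X] ≈ 0.1645; in regime p = Θ(1/n^{1}) E[X] stays bounded (at the triangle threshold p ~ 1/n).


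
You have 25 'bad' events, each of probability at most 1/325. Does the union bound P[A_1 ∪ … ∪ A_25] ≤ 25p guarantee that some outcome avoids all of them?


Union bound: P[∪_{i=1}^{25} A_i] ≤ Σ_i P[A_i] ≤ 25·p = 25·(1/325) = 1/13.
Numerically: 1/13 ≈ 0.0769231.
Is 1/13 < 1? YES.
Since P[∪ A_i] ≤ 1/13 < 1, the complement has P[∩ A_i^c] ≥ 1 − 1/13 = 12/13 > 0, so some outcome avoids every A_i.

25·p = 1/13 ≈ 0.0769231; existence CERTIFIED by the union bound.


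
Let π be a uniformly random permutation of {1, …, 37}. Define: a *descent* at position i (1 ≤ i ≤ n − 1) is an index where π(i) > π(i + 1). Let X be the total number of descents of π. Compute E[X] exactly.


Write X = Σ X_I over i = 1, …, 36, with X_I the indicator of one descent.
There are 36 indicators.
For each fixed i, the pair (π(i), π(i+1)) is a uniformly random ordered pair of distinct values from {1, …, 37}; by symmetry P[π(i) > π(i+1)] = 1/2.
By linearity: E[X] = 36 · (1/2) = (37 − 1) · (1/2) = 18 ≈ 18.000000.

E[X] = 18 = 18.000000.


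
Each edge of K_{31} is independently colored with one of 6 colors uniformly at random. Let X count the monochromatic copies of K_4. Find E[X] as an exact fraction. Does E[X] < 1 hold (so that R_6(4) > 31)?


E[X] = C(31, 4) · 6^{1 − 6} = 31465 · 6^{−5} = 31465/7776.
As a reduced fraction: E[X] = 31465/7776 ≈ 4.0464249.
Is E[X] < 1? NO.
Since E[X] ≥ 1, the first-moment bound is inconclusive at n = 31; it does NOT by itself certify R_6(4) > 31.

E[X] = 31465/7776 ≈ 4.0464249; E[X] ≥ 1; first-moment method inconclusive here.


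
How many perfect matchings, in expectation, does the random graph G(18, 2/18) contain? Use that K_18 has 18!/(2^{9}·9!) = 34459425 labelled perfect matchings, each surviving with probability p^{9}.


K_18 has 18!/(2^{9}·9!) = 34459425 labelled perfect matchings.
For each such perfect matching H, let X_H = 1 if all 9 edges of H are present in G. Then P[X_H = 1] = p^{9} = (1/9)^{9} = 1/387420489.
By linearity: E[X] = Σ_H E[X_H] = 34459425 · p^{9} = 34459425 · 1/387420489 = 425425/4782969.
Numerically: E[X] ≈ 0.08895.

E[X] = 34459425 · (1/9)^{9} = 425425/4782969 ≈ 0.08895.


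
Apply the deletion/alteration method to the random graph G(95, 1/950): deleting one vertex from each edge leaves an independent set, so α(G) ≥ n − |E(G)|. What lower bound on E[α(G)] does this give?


E[|E(G)|] = C(95, 2)·p = 4465 · (1/950) = 47/10.
E[α(G)] ≥ n − E[|E(G)|] = 95 − 47/10 = 903/10.
Numerically: ≈ 90.30000.
(This is only a lower bound; the true E[α(G)] may be larger.)

E[α(G)] ≥ 903/10 ≈ 90.30000.


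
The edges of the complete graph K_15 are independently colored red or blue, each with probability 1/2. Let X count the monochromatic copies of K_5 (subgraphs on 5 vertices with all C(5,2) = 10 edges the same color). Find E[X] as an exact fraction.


Let X = Σ_S X_S over the C(15, 5) = 3003 subsets S of size 5, where X_S = 1 if the K_5 on S is monochromatic.
For a fixed S, the K_5 on S has C(5, 2) = 10 edges. P[all 10 edges red] = (1/2)^10, and likewise for blue, so P[monochromatic] = 2·(1/2)^10 = 2^{1 − 10} = 1/512.
Summing: E[X] = C(15, 5) · 2^{1 − 10} = 3003 · 1/512 = 3003/512.
Numerically: E[X] ≈ 5.86523.

E[X] = C(15,5)·2^(1−C(5,2)) = 3003/512 ≈ 5.86523.


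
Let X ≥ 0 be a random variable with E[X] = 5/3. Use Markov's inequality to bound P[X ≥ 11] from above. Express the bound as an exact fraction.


μ = E[X] = 5/3, a = 11.
Markov: P[X ≥ 11] ≤ μ/a = (5/3)/11 = 5/33.
Numerically: ≈ 0.15152.
(Since a = 11 > μ = 1.66667, the bound 5/33 is < 1 and informative.)

P[X ≥ 11] ≤ 5/33 ≈ 0.15152.


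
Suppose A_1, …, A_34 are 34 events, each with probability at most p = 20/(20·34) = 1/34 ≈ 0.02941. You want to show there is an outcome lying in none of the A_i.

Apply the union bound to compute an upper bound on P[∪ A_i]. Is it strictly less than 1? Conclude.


Union bound: P[∪_{i=1}^{34} A_i] ≤ Σ_i P[A_i] ≤ 34·p = 34·(1/34) = 1.
Numerically: 1 ≈ 1.00000.
Is 1 < 1? NO.
Since the bound 1 is ≥ 1, the union bound is uninformative here; it does NOT by itself certify existence.

34·p = 1 ≈ 1.00000; existence NOT certified by the union bound.


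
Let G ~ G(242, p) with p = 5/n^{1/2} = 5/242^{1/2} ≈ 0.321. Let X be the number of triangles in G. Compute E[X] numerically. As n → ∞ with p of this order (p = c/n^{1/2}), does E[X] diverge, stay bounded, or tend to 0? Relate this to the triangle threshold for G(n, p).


Number of potential triangles: C(242, 3) = 2332880.
Each occurs with probability p³ ≈ (0.321)³ ≈ 3.32037e-02.
By linearity: E[X] = C(242, 3)·p³ ≈ 2332880 · 3.32037e-02 ≈ 77460.334.
Since α = 1/2 < 1, p = c/n^{1/2} ≫ 1/n is above the triangle threshold p ~ 1/n. Asymptotically E[X] ~ (c³/6)·n^{3(1−α)} = (5³/6)·n^{1.5} → ∞; triangles are abundant w.h.p.

E[X] ≈ 77460.334; in regime p = Θ(1/n^{1/2}) E[X] diverges (above the triangle threshold p ~ 1/n).


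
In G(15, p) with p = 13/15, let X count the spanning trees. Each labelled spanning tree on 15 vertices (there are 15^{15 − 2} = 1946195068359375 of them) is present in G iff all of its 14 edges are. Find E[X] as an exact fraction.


K_15 has 15^{15 − 2} = 1946195068359375 labelled spanning trees.
For each such spanning tree H, let X_H = 1 if all 14 edges of H are present in G. Then P[X_H = 1] = p^{14} = (13/15)^{14} = 3937376385699289/29192926025390625.
By linearity: E[X] = Σ_H E[X_H] = 1946195068359375 · p^{14} = 1946195068359375 · 3937376385699289/29192926025390625 = 3937376385699289/15.
Numerically: E[X] ≈ 2.6249e+14.

E[X] = 1946195068359375 · (13/15)^{14} = 3937376385699289/15 ≈ 2.6249e+14.


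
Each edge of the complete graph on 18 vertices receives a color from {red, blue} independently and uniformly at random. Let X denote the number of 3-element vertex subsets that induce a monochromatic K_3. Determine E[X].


Let X = Σ_S X_S over the C(18, 3) = 816 subsets S of size 3, where X_S = 1 if the K_3 on S is monochromatic.
For a fixed S, the K_3 on S has C(3, 2) = 3 edges. P[all 3 edges red] = (1/2)^3, and likewise for blue, so P[monochromatic] = 2·(1/2)^3 = 2^{1 − 3} = 1/4.
Summing: E[X] = C(18, 3) · 2^{1 − 3} = 816 · 1/4 = 204.
Numerically: E[X] ≈ 204.000.

E[X] = C(18,3)·2^(1−C(3,2)) = 204 ≈ 204.000.


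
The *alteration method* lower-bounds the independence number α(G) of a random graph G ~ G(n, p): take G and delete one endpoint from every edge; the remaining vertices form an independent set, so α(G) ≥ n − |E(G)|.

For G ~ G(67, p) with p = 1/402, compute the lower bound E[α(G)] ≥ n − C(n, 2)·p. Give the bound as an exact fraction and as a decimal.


E[|E(G)|] = C(67, 2)·p = 2211 · (1/402) = 11/2.
E[α(G)] ≥ n − E[|E(G)|] = 67 − 11/2 = 123/2.
Numerically: ≈ 61.50000.
(This is only a lower bound; the true E[α(G)] may be larger.)

E[α(G)] ≥ 123/2 ≈ 61.50000.


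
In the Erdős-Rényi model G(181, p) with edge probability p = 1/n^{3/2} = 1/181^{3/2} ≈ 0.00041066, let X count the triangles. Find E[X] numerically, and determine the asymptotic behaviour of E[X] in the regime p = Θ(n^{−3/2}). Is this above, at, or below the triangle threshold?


Number of potential triangles: C(181, 3) = 971970.
Each occurs with probability p³ ≈ (0.00041066)³ ≈ 6.92542472e-11.
By linearity: E[X] = C(181, 3)·p³ ≈ 971970 · 6.92542472e-11 ≈ 0.000067.
Since α = 3/2 > 1, p = c/n^{3/2} = o(1/n) is below the triangle threshold p ~ 1/n. Asymptotically E[X] ~ (c³/6)·n^{3(1−α)} = (1³/6)·n^{-1.5} → 0, so by Markov's inequality G has no triangles w.h.p.

E[X] ≈ 0.000067; in regime p = Θ(1/n^{3/2}) E[X] tends to 0 (below the triangle threshold p ~ 1/n).


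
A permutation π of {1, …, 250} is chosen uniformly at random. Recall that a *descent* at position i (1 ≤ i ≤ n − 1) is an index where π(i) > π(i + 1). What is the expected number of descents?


Write X = Σ X_I over i = 1, …, 249, with X_I the indicator of one descent.
There are 249 indicators.
For each fixed i, the pair (π(i), π(i+1)) is a uniformly random ordered pair of distinct values from {1, …, 250}; by symmetry P[π(i) > π(i+1)] = 1/2.
By linearity: E[X] = 249 · (1/2) = (250 − 1) · (1/2) = 249/2 ≈ 124.500.

E[X] = 249/2 = 124.500.


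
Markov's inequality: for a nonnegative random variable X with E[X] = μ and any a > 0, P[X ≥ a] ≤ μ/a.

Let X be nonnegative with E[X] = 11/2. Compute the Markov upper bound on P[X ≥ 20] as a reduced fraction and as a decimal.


μ = E[X] = 11/2, a = 20.
Markov: P[X ≥ 20] ≤ μ/a = (11/2)/20 = 11/40.
Numerically: ≈ 0.275.
(Since a = 20 > μ = 5.500, the bound 11/40 is < 1 and informative.)

P[X ≥ 20] ≤ 11/40 ≈ 0.275.


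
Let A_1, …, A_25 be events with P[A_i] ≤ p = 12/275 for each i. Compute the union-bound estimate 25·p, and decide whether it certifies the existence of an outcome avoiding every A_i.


Union bound: P[∪_{i=1}^{25} A_i] ≤ Σ_i P[A_i] ≤ 25·p = 25·(12/275) = 12/11.
Numerically: 12/11 ≈ 1.091.
Is 12/11 < 1? NO.
Since the bound 12/11 is ≥ 1, the union bound is uninformative here; it does NOT by itself certify existence.

25·p = 12/11 ≈ 1.091; existence NOT certified by the union bound.


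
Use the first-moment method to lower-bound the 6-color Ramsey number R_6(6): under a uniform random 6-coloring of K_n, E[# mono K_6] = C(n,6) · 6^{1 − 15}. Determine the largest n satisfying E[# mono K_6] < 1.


We need C(n, 6) · 6^{1 − 15} < 1, i.e. C(n, 6) < 6^{15 − 1} = 78364164096.
Check values of n near the boundary:
  n = 193: C(193, 6) = 66364016544; 66364016544 < 78364164096? YES
  n = 194: C(194, 6) = 68482017072; 68482017072 < 78364164096? YES
  n = 195: C(195, 6) = 70656049360; 70656049360 < 78364164096? YES
  n = 196: C(196, 6) = 72887293024; 72887293024 < 78364164096? YES
  n = 197: C(197, 6) = 75176946208; 75176946208 < 78364164096? YES
  n = 198: C(198, 6) = 77526225777; 77526225777 < 78364164096? YES
  n = 199: C(199, 6) = 79936367511; 79936367511 < 78364164096? NO
The largest n with C(n, 6) < 78364164096 is n = 198 (where E[X] = 25842075259/26121388032 ≈ 0.989307). Hence R_6(6) > 198, i.e. R_6(6) ≥ 199.

Largest n = 198; hence R_6(6) > 198.
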